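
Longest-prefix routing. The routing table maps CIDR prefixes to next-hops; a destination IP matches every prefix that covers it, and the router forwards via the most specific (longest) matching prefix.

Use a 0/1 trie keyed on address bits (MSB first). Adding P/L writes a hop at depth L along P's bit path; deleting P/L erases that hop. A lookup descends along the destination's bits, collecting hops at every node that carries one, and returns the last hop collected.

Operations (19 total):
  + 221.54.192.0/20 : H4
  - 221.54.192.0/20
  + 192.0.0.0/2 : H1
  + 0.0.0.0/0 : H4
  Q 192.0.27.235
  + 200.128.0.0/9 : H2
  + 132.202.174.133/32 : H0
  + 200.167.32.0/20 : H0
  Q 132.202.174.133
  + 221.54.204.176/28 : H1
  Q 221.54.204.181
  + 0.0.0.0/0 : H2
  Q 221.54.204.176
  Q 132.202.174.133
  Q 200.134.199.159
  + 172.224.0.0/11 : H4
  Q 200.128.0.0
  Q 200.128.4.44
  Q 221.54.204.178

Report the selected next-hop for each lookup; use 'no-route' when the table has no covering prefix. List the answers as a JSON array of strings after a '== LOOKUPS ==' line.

Apply in order:
  add 221.54.192.0/20 -> H4 at depth 20
  - 221.54.192.0/20 clear@20
  add 192.0.0.0/2 -> H1 at depth 2
  add 0.0.0.0/0 -> H4 at depth 0
  lookup 192.0.27.235: bits 110 walk d0:H4→d1:-→d2:H1→d3:- -> H1
  add 200.128.0.0/9 -> H2 at depth 9
  add 132.202.174.133/32 -> H0 at depth 32
  add 200.167.32.0/20 -> H0 at depth 20
  lookup 132.202.174.133: bits 10000100110010101010111010000101 walk d0:H4→d1:-→d2:-→d3:-→d4:-→d5:-→d6:-→d7:-→d8:-→d9:-→d10:-→d11:-→d12:-→d13:-→d14:-→d15:-→d16:-→d17:-→d18:-→d19:-→d20:-→d21:-→d22:-→d23:-→d24:-→d25:-→d26:-→d27:-→d28:-→d29:-→d30:-→d31:-→d32:H0 -> H0
  add 221.54.204.176/28 -> H1 at depth 28
  lookup 221.54.204.181: bits 1101110100110110110011001011 walk d0:H4→d1:-→d2:H1→d3:-→d4:-→d5:-→d6:-→d7:-→d8:-→d9:-→d10:-→d11:-→d12:-→d13:-→d14:-→d15:-→d16:-→d17:-→d18:-→d19:-→d20:-→d21:-→d22:-→d23:-→d24:-→d25:-→d26:-→d27:-→d28:H1 -> H1
  add 0.0.0.0/0 -> H2 at depth 0
  lookup 221.54.204.176: bits 1101110100110110110011001011 walk d0:H2→d1:-→d2:H1→d3:-→d4:-→d5:-→d6:-→d7:-→d8:-→d9:-→d10:-→d11:-→d12:-→d13:-→d14:-→d15:-→d16:-→d17:-→d18:-→d19:-→d20:-→d21:-→d22:-→d23:-→d24:-→d25:-→d26:-→d27:-→d28:H1 -> H1
  lookup 132.202.174.133: bits 10000100110010101010111010000101 walk d0:H2→d1:-→d2:-→d3:-→d4:-→d5:-→d6:-→d7:-→d8:-→d9:-→d10:-→d11:-→d12:-→d13:-→d14:-→d15:-→d16:-→d17:-→d18:-→d19:-→d20:-→d21:-→d22:-→d23:-→d24:-→d25:-→d26:-→d27:-→d28:-→d29:-→d30:-→d31:-→d32:H0 -> H0
  lookup 200.134.199.159: bits 1100100010 walk d0:H2→d1:-→d2:H1→d3:-→d4:-→d5:-→d6:-→d7:-→d8:-→d9:H2→d10:- -> H2
  add 172.224.0.0/11 -> H4 at depth 11
  lookup 200.128.0.0: bits 1100100010 walk d0:H2→d1:-→d2:H1→d3:-→d4:-→d5:-→d6:-→d7:-→d8:-→d9:H2→d10:- -> H2
  lookup 200.128.4.44: bits 1100100010 walk d0:H2→d1:-→d2:H1→d3:-→d4:-→d5:-→d6:-→d7:-→d8:-→d9:H2→d10:- -> H2
  lookup 221.54.204.178: bits 1101110100110110110011001011 walk d0:H2→d1:-→d2:H1→d3:-→d4:-→d5:-→d6:-→d7:-→d8:-→d9:-→d10:-→d11:-→d12:-→d13:-→d14:-→d15:-→d16:-→d17:-→d18:-→d19:-→d20:-→d21:-→d22:-→d23:-→d24:-→d25:-→d26:-→d27:-→d28:H1 -> H1

== LOOKUPS ==
["H1","H0","H1","H1","H0","H2","H2","H2","H1"]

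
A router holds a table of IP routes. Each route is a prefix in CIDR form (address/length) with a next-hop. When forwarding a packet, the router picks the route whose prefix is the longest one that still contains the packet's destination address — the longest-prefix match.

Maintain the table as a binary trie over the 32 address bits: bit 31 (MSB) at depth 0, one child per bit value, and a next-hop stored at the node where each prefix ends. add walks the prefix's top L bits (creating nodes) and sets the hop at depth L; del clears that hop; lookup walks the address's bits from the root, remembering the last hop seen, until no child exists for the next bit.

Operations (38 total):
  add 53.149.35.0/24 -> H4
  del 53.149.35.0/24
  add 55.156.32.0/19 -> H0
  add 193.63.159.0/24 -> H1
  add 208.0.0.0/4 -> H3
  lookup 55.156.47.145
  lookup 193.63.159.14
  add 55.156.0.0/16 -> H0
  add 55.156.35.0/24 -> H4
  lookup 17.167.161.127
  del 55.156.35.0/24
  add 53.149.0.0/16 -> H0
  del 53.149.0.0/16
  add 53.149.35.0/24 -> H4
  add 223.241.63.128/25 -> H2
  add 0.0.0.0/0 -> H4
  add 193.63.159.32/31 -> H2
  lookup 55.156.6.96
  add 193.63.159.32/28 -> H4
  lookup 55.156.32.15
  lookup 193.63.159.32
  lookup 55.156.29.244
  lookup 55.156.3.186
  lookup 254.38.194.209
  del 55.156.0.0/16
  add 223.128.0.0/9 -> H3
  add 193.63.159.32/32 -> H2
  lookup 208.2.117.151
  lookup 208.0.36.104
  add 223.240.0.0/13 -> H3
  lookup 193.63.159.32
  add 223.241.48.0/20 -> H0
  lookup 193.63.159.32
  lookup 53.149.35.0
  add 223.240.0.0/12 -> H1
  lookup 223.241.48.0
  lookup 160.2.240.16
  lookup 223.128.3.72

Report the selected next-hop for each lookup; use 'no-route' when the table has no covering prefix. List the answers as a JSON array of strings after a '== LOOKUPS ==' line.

Process each operation:
  + 53.149.35.0/24 (H4) depth=24
  - 53.149.35.0/24 clear@24
  + 55.156.32.0/19 (H0) depth=19
  + 193.63.159.0/24 (H1) depth=24
  + 208.0.0.0/4 (H3) depth=4
  Q 55.156.47.145: descend 0011011110011100001 ; hops seen [H0] ; pick H0
  Q 193.63.159.14: descend 110000010011111110011111 ; hops seen [H1] ; pick H1
  + 55.156.0.0/16 (H0) depth=16
  + 55.156.35.0/24 (H4) depth=24
  Q 17.167.161.127: descend 00 ; hops seen [∅] ; pick no-route
  - 55.156.35.0/24 clear@24
  + 53.149.0.0/16 (H0) depth=16
  - 53.149.0.0/16 clear@16
  + 53.149.35.0/24 (H4) depth=24
  + 223.241.63.128/25 (H2) depth=25
  + 0.0.0.0/0 (H4) depth=0
  + 193.63.159.32/31 (H2) depth=31
  Q 55.156.6.96: descend 001101111001110000 ; hops seen [H4,H0] ; pick H0
  + 193.63.159.32/28 (H4) depth=28
  Q 55.156.32.15: descend 0011011110011100001000 ; hops seen [H4,H0,H0] ; pick H0
  Q 193.63.159.32: descend 1100000100111111100111110010000 ; hops seen [H4,H1,H4,H2] ; pick H2
  Q 55.156.29.244: descend 001101111001110000 ; hops seen [H4,H0] ; pick H0
  Q 55.156.3.186: descend 001101111001110000 ; hops seen [H4,H0] ; pick H0
  Q 254.38.194.209: descend 11 ; hops seen [H4] ; pick H4
  - 55.156.0.0/16 clear@16
  + 223.128.0.0/9 (H3) depth=9
  + 193.63.159.32/32 (H2) depth=32
  Q 208.2.117.151: descend 1101 ; hops seen [H4,H3] ; pick H3
  Q 208.0.36.104: descend 1101 ; hops seen [H4,H3] ; pick H3
  + 223.240.0.0/13 (H3) depth=13
  Q 193.63.159.32: descend 11000001001111111001111100100000 ; hops seen [H4,H1,H4,H2,H2] ; pick H2
  + 223.241.48.0/20 (H0) depth=20
  Q 193.63.159.32: descend 11000001001111111001111100100000 ; hops seen [H4,H1,H4,H2,H2] ; pick H2
  Q 53.149.35.0: descend 001101011001010100100011 ; hops seen [H4,H4] ; pick H4
  + 223.240.0.0/12 (H1) depth=12
  Q 223.241.48.0: descend 11011111111100010011 ; hops seen [H4,H3,H3,H1,H3,H0] ; pick H0
  Q 160.2.240.16: descend 1 ; hops seen [H4] ; pick H4
  Q 223.128.3.72: descend 110111111 ; hops seen [H4,H3,H3] ; pick H3

== LOOKUPS ==
["H0","H1","no-route","H0","H0","H2","H0","H0","H4","H3","H3","H2","H2","H4","H0","H4","H3"]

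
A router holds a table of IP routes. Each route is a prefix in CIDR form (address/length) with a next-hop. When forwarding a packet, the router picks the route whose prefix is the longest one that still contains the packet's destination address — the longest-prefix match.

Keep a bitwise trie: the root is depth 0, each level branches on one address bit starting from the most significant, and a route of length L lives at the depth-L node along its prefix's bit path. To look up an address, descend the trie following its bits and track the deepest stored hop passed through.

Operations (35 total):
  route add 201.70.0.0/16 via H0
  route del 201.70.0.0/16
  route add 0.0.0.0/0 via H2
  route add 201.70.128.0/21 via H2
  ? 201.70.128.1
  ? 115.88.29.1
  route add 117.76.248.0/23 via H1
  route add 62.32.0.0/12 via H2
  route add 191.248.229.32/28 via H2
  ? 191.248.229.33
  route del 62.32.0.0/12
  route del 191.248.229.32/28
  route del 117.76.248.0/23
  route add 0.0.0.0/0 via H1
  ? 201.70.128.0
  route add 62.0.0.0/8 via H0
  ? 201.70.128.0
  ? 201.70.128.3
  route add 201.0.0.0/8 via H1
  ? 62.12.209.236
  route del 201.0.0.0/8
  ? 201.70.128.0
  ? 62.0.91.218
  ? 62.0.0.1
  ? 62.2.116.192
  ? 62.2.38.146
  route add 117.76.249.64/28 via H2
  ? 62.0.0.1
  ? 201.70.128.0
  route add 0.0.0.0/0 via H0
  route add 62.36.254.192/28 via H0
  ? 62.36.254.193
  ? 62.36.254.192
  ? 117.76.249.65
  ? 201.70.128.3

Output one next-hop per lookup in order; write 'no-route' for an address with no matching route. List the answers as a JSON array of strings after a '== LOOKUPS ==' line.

Trace:
  add 201.70.0.0/16 -> H0 at depth 16
  - 201.70.0.0/16 clear@16
  add 0.0.0.0/0 -> H2 at depth 0
  add 201.70.128.0/21 -> H2 at depth 21
  lookup 201.70.128.1: bits 110010010100011010000 walk d0:H2→d1:-→d2:-→d3:-→d4:-→d5:-→d6:-→d7:-→d8:-→d9:-→d10:-→d11:-→d12:-→d13:-→d14:-→d15:-→d16:-→d17:-→d18:-→d19:-→d20:-→d21:H2 -> H2
  lookup 115.88.29.1: bits ε walk d0:H2 -> H2
  add 117.76.248.0/23 -> H1 at depth 23
  add 62.32.0.0/12 -> H2 at depth 12
  add 191.248.229.32/28 -> H2 at depth 28
  lookup 191.248.229.33: bits 1011111111111000111001010010 walk d0:H2→d1:-→d2:-→d3:-→d4:-→d5:-→d6:-→d7:-→d8:-→d9:-→d10:-→d11:-→d12:-→d13:-→d14:-→d15:-→d16:-→d17:-→d18:-→d19:-→d20:-→d21:-→d22:-→d23:-→d24:-→d25:-→d26:-→d27:-→d28:H2 -> H2
  - 62.32.0.0/12 clear@12
  - 191.248.229.32/28 clear@28
  - 117.76.248.0/23 clear@23
  add 0.0.0.0/0 -> H1 at depth 0
  lookup 201.70.128.0: bits 110010010100011010000 walk d0:H1→d1:-→d2:-→d3:-→d4:-→d5:-→d6:-→d7:-→d8:-→d9:-→d10:-→d11:-→d12:-→d13:-→d14:-→d15:-→d16:-→d17:-→d18:-→d19:-→d20:-→d21:H2 -> H2
  add 62.0.0.0/8 -> H0 at depth 8
  lookup 201.70.128.0: bits 110010010100011010000 walk d0:H1→d1:-→d2:-→d3:-→d4:-→d5:-→d6:-→d7:-→d8:-→d9:-→d10:-→d11:-→d12:-→d13:-→d14:-→d15:-→d16:-→d17:-→d18:-→d19:-→d20:-→d21:H2 -> H2
  lookup 201.70.128.3: bits 110010010100011010000 walk d0:H1→d1:-→d2:-→d3:-→d4:-→d5:-→d6:-→d7:-→d8:-→d9:-→d10:-→d11:-→d12:-→d13:-→d14:-→d15:-→d16:-→d17:-→d18:-→d19:-→d20:-→d21:H2 -> H2
  add 201.0.0.0/8 -> H1 at depth 8
  lookup 62.12.209.236: bits 0011111000 walk d0:H1→d1:-→d2:-→d3:-→d4:-→d5:-→d6:-→d7:-→d8:H0→d9:-→d10:- -> H0
  - 201.0.0.0/8 clear@8
  lookup 201.70.128.0: bits 110010010100011010000 walk d0:H1→d1:-→d2:-→d3:-→d4:-→d5:-→d6:-→d7:-→d8:-→d9:-→d10:-→d11:-→d12:-→d13:-→d14:-→d15:-→d16:-→d17:-→d18:-→d19:-→d20:-→d21:H2 -> H2
  lookup 62.0.91.218: bits 0011111000 walk d0:H1→d1:-→d2:-→d3:-→d4:-→d5:-→d6:-→d7:-→d8:H0→d9:-→d10:- -> H0
  lookup 62.0.0.1: bits 0011111000 walk d0:H1→d1:-→d2:-→d3:-→d4:-→d5:-→d6:-→d7:-→d8:H0→d9:-→d10:- -> H0
  lookup 62.2.116.192: bits 0011111000 walk d0:H1→d1:-→d2:-→d3:-→d4:-→d5:-→d6:-→d7:-→d8:H0→d9:-→d10:- -> H0
  lookup 62.2.38.146: bits 0011111000 walk d0:H1→d1:-→d2:-→d3:-→d4:-→d5:-→d6:-→d7:-→d8:H0→d9:-→d10:- -> H0
  add 117.76.249.64/28 -> H2 at depth 28
  lookup 62.0.0.1: bits 0011111000 walk d0:H1→d1:-→d2:-→d3:-→d4:-→d5:-→d6:-→d7:-→d8:H0→d9:-→d10:- -> H0
  lookup 201.70.128.0: bits 110010010100011010000 walk d0:H1→d1:-→d2:-→d3:-→d4:-→d5:-→d6:-→d7:-→d8:-→d9:-→d10:-→d11:-→d12:-→d13:-→d14:-→d15:-→d16:-→d17:-→d18:-→d19:-→d20:-→d21:H2 -> H2
  add 0.0.0.0/0 -> H0 at depth 0
  add 62.36.254.192/28 -> H0 at depth 28
  lookup 62.36.254.193: bits 0011111000100100111111101100 walk d0:H0→d1:-→d2:-→d3:-→d4:-→d5:-→d6:-→d7:-→d8:H0→d9:-→d10:-→d11:-→d12:-→d13:-→d14:-→d15:-→d16:-→d17:-→d18:-→d19:-→d20:-→d21:-→d22:-→d23:-→d24:-→d25:-→d26:-→d27:-→d28:H0 -> H0
  lookup 62.36.254.192: bits 0011111000100100111111101100 walk d0:H0→d1:-→d2:-→d3:-→d4:-→d5:-→d6:-→d7:-→d8:H0→d9:-→d10:-→d11:-→d12:-→d13:-→d14:-→d15:-→d16:-→d17:-→d18:-→d19:-→d20:-→d21:-→d22:-→d23:-→d24:-→d25:-→d26:-→d27:-→d28:H0 -> H0
  lookup 117.76.249.65: bits 0111010101001100111110010100 walk d0:H0→d1:-→d2:-→d3:-→d4:-→d5:-→d6:-→d7:-→d8:-→d9:-→d10:-→d11:-→d12:-→d13:-→d14:-→d15:-→d16:-→d17:-→d18:-→d19:-→d20:-→d21:-→d22:-→d23:-→d24:-→d25:-→d26:-→d27:-→d28:H2 -> H2
  lookup 201.70.128.3: bits 110010010100011010000 walk d0:H0→d1:-→d2:-→d3:-→d4:-→d5:-→d6:-→d7:-→d8:-→d9:-→d10:-→d11:-→d12:-→d13:-→d14:-→d15:-→d16:-→d17:-→d18:-→d19:-→d20:-→d21:H2 -> H2

== LOOKUPS ==
["H2","H2","H2","H2","H2","H2","H0","H2","H0","H0","H0","H0","H0","H2","H0","H0","H2","H2"]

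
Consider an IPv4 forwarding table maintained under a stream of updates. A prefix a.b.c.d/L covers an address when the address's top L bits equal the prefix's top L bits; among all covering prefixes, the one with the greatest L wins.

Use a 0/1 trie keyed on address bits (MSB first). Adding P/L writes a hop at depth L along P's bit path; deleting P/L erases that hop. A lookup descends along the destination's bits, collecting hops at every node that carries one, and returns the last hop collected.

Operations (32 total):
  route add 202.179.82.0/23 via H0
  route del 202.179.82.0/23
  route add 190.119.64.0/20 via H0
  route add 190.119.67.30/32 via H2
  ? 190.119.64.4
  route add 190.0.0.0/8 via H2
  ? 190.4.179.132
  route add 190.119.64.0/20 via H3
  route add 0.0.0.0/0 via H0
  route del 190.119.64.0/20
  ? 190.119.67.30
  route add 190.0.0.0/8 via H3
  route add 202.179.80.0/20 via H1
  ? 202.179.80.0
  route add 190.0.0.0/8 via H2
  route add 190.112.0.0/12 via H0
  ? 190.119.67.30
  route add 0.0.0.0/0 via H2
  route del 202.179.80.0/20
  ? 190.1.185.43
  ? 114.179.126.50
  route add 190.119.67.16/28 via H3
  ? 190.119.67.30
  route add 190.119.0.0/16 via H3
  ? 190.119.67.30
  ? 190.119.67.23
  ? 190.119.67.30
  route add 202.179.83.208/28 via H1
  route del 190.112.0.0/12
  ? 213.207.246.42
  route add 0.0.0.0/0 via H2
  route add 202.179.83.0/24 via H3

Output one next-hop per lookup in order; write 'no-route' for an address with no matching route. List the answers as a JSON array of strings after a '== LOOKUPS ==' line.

Process each operation:
  add 202.179.82.0/23 -> H0 at depth 23
  - 202.179.82.0/23 clear@23
  add 190.119.64.0/20 -> H0 at depth 20
  add 190.119.67.30/32 -> H2 at depth 32
  lookup 190.119.64.4: bits 1011111001110111010000 walk d0:-→d1:-→d2:-→d3:-→d4:-→d5:-→d6:-→d7:-→d8:-→d9:-→d10:-→d11:-→d12:-→d13:-→d14:-→d15:-→d16:-→d17:-→d18:-→d19:-→d20:H0→d21:-→d22:- -> H0
  add 190.0.0.0/8 -> H2 at depth 8
  lookup 190.4.179.132: bits 101111100 walk d0:-→d1:-→d2:-→d3:-→d4:-→d5:-→d6:-→d7:-→d8:H2→d9:- -> H2
  add 190.119.64.0/20 -> H3 at depth 20
  add 0.0.0.0/0 -> H0 at depth 0
  - 190.119.64.0/20 clear@20
  lookup 190.119.67.30: bits 10111110011101110100001100011110 walk d0:H0→d1:-→d2:-→d3:-→d4:-→d5:-→d6:-→d7:-→d8:H2→d9:-→d10:-→d11:-→d12:-→d13:-→d14:-→d15:-→d16:-→d17:-→d18:-→d19:-→d20:-→d21:-→d22:-→d23:-→d24:-→d25:-→d26:-→d27:-→d28:-→d29:-→d30:-→d31:-→d32:H2 -> H2
  add 190.0.0.0/8 -> H3 at depth 8
  add 202.179.80.0/20 -> H1 at depth 20
  lookup 202.179.80.0: bits 1100101010110011010100 walk d0:H0→d1:-→d2:-→d3:-→d4:-→d5:-→d6:-→d7:-→d8:-→d9:-→d10:-→d11:-→d12:-→d13:-→d14:-→d15:-→d16:-→d17:-→d18:-→d19:-→d20:H1→d21:-→d22:- -> H1
  add 190.0.0.0/8 -> H2 at depth 8
  add 190.112.0.0/12 -> H0 at depth 12
  lookup 190.119.67.30: bits 10111110011101110100001100011110 walk d0:H0→d1:-→d2:-→d3:-→d4:-→d5:-→d6:-→d7:-→d8:H2→d9:-→d10:-→d11:-→d12:H0→d13:-→d14:-→d15:-→d16:-→d17:-→d18:-→d19:-→d20:-→d21:-→d22:-→d23:-→d24:-→d25:-→d26:-→d27:-→d28:-→d29:-→d30:-→d31:-→d32:H2 -> H2
  add 0.0.0.0/0 -> H2 at depth 0
  - 202.179.80.0/20 clear@20
  lookup 190.1.185.43: bits 101111100 walk d0:H2→d1:-→d2:-→d3:-→d4:-→d5:-→d6:-→d7:-→d8:H2→d9:- -> H2
  lookup 114.179.126.50: bits ε walk d0:H2 -> H2
  add 190.119.67.16/28 -> H3 at depth 28
  lookup 190.119.67.30: bits 10111110011101110100001100011110 walk d0:H2→d1:-→d2:-→d3:-→d4:-→d5:-→d6:-→d7:-→d8:H2→d9:-→d10:-→d11:-→d12:H0→d13:-→d14:-→d15:-→d16:-→d17:-→d18:-→d19:-→d20:-→d21:-→d22:-→d23:-→d24:-→d25:-→d26:-→d27:-→d28:H3→d29:-→d30:-→d31:-→d32:H2 -> H2
  add 190.119.0.0/16 -> H3 at depth 16
  lookup 190.119.67.30: bits 10111110011101110100001100011110 walk d0:H2→d1:-→d2:-→d3:-→d4:-→d5:-→d6:-→d7:-→d8:H2→d9:-→d10:-→d11:-→d12:H0→d13:-→d14:-→d15:-→d16:H3→d17:-→d18:-→d19:-→d20:-→d21:-→d22:-→d23:-→d24:-→d25:-→d26:-→d27:-→d28:H3→d29:-→d30:-→d31:-→d32:H2 -> H2
  lookup 190.119.67.23: bits 1011111001110111010000110001 walk d0:H2→d1:-→d2:-→d3:-→d4:-→d5:-→d6:-→d7:-→d8:H2→d9:-→d10:-→d11:-→d12:H0→d13:-→d14:-→d15:-→d16:H3→d17:-→d18:-→d19:-→d20:-→d21:-→d22:-→d23:-→d24:-→d25:-→d26:-→d27:-→d28:H3 -> H3
  lookup 190.119.67.30: bits 10111110011101110100001100011110 walk d0:H2→d1:-→d2:-→d3:-→d4:-→d5:-→d6:-→d7:-→d8:H2→d9:-→d10:-→d11:-→d12:H0→d13:-→d14:-→d15:-→d16:H3→d17:-→d18:-→d19:-→d20:-→d21:-→d22:-→d23:-→d24:-→d25:-→d26:-→d27:-→d28:H3→d29:-→d30:-→d31:-→d32:H2 -> H2
  add 202.179.83.208/28 -> H1 at depth 28
  - 190.112.0.0/12 clear@12
  lookup 213.207.246.42: bits 110 walk d0:H2→d1:-→d2:-→d3:- -> H2
  add 0.0.0.0/0 -> H2 at depth 0
  add 202.179.83.0/24 -> H3 at depth 24

== LOOKUPS ==
["H0","H2","H2","H1","H2","H2","H2","H2","H2","H3","H2","H2"]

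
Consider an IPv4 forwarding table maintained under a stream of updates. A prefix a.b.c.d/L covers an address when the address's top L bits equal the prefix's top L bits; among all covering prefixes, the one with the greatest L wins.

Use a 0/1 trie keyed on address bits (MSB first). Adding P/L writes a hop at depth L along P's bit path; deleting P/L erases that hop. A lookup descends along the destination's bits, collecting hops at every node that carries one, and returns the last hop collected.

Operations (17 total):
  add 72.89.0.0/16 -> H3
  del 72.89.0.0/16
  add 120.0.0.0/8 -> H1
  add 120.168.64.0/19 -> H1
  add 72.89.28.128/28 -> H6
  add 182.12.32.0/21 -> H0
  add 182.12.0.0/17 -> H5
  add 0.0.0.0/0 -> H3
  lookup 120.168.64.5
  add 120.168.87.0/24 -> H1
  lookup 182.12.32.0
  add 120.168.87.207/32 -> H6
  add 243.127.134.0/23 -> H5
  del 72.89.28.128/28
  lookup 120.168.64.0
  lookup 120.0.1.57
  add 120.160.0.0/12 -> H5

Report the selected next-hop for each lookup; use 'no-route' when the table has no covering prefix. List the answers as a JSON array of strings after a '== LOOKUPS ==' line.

Apply in order:
  add 72.89.0.0/16 -> H3 at depth 16
  del 72.89.0.0/16 (clear depth 16)
  add 120.0.0.0/8 -> H1 at depth 8
  add 120.168.64.0/19 -> H1 at depth 19
  add 72.89.28.128/28 -> H6 at depth 28
  add 182.12.32.0/21 -> H0 at depth 21
  add 182.12.0.0/17 -> H5 at depth 17
  add 0.0.0.0/0 -> H3 at depth 0
  Q 120.168.64.5: descend 0111100010101000010 ; hops seen [H3,H1,H1] ; pick H1
  add 120.168.87.0/24 -> H1 at depth 24
  Q 182.12.32.0: descend 101101100000110000100 ; hops seen [H3,H5,H0] ; pick H0
  add 120.168.87.207/32 -> H6 at depth 32
  add 243.127.134.0/23 -> H5 at depth 23
  del 72.89.28.128/28 (clear depth 28)
  Q 120.168.64.0: descend 0111100010101000010 ; hops seen [H3,H1,H1] ; pick H1
  Q 120.0.1.57: descend 01111000 ; hops seen [H3,H1] ; pick H1
  add 120.160.0.0/12 -> H5 at depth 12

== LOOKUPS ==
["H1","H0","H1","H1"]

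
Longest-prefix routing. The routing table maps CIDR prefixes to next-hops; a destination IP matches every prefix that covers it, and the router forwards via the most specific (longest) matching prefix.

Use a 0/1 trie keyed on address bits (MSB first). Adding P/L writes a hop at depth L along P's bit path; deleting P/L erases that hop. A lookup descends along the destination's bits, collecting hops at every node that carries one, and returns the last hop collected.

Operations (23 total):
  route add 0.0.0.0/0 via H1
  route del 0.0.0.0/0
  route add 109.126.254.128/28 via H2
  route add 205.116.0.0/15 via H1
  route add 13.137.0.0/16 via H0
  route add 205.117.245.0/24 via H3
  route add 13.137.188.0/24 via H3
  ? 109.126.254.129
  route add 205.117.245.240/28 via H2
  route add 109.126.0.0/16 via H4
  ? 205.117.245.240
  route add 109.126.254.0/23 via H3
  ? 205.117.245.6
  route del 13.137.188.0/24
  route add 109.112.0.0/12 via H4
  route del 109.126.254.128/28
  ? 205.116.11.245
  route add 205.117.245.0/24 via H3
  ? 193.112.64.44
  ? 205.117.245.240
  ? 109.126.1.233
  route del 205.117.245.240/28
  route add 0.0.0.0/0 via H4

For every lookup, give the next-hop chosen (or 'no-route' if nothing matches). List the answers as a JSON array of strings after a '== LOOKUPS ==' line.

Trace:
  add 0.0.0.0/0 -> H1 at depth 0
  del 0.0.0.0/0 (clear depth 0)
  add 109.126.254.128/28 -> H2 at depth 28
  add 205.116.0.0/15 -> H1 at depth 15
  add 13.137.0.0/16 -> H0 at depth 16
  add 205.117.245.0/24 -> H3 at depth 24
  add 13.137.188.0/24 -> H3 at depth 24
  Q 109.126.254.129: descend 0110110101111110111111101000 ; hops seen [H2] ; pick H2
  add 205.117.245.240/28 -> H2 at depth 28
  add 109.126.0.0/16 -> H4 at depth 16
  Q 205.117.245.240: descend 1100110101110101111101011111 ; hops seen [H1,H3,H2] ; pick H2
  add 109.126.254.0/23 -> H3 at depth 23
  Q 205.117.245.6: descend 110011010111010111110101 ; hops seen [H1,H3] ; pick H3
  del 13.137.188.0/24 (clear depth 24)
  add 109.112.0.0/12 -> H4 at depth 12
  del 109.126.254.128/28 (clear depth 28)
  Q 205.116.11.245: descend 110011010111010 ; hops seen [H1] ; pick H1
  add 205.117.245.0/24 -> H3 at depth 24
  Q 193.112.64.44: descend 1100 ; hops seen [∅] ; pick no-route
  Q 205.117.245.240: descend 1100110101110101111101011111 ; hops seen [H1,H3,H2] ; pick H2
  Q 109.126.1.233: descend 0110110101111110 ; hops seen [H4,H4] ; pick H4
  del 205.117.245.240/28 (clear depth 28)
  add 0.0.0.0/0 -> H4 at depth 0

== LOOKUPS ==
["H2","H2","H3","H1","no-route","H2","H4"]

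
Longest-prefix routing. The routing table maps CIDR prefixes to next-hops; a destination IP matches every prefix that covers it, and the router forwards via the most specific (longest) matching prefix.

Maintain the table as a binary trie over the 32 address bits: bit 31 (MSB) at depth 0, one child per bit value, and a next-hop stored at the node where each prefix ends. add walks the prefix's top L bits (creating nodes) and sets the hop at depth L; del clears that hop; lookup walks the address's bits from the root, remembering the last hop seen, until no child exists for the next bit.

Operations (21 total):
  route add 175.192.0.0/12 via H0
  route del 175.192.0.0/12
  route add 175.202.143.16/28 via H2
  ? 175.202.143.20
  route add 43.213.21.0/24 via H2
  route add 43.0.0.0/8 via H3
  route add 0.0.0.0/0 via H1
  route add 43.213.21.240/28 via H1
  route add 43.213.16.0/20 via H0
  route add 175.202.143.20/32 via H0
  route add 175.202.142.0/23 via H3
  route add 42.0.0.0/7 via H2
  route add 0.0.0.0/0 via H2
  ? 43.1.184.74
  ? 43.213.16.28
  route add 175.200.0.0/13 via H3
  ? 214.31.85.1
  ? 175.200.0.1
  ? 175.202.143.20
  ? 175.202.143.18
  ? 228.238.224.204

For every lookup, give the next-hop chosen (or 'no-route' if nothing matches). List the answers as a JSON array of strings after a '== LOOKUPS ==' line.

Trace:
  add 175.192.0.0/12 -> H0 at depth 12
  del 175.192.0.0/12 (clear depth 12)
  add 175.202.143.16/28 -> H2 at depth 28
  ? 175.202.143.20  path d0:-→d1:-→d2:-→d3:-→d4:-→d5:-→d6:-→d7:-→d8:-→d9:-→d10:-→d11:-→d12:-→d13:-→d14:-→d15:-→d16:-→d17:-→d18:-→d19:-→d20:-→d21:-→d22:-→d23:-→d24:-→d25:-→d26:-→d27:-→d28:H2  best=H2
  add 43.213.21.0/24 -> H2 at depth 24
  add 43.0.0.0/8 -> H3 at depth 8
  add 0.0.0.0/0 -> H1 at depth 0
  add 43.213.21.240/28 -> H1 at depth 28
  add 43.213.16.0/20 -> H0 at depth 20
  add 175.202.143.20/32 -> H0 at depth 32
  add 175.202.142.0/23 -> H3 at depth 23
  add 42.0.0.0/7 -> H2 at depth 7
  add 0.0.0.0/0 -> H2 at depth 0
  ? 43.1.184.74  path d0:H2→d1:-→d2:-→d3:-→d4:-→d5:-→d6:-→d7:H2→d8:H3  best=H3
  ? 43.213.16.28  path d0:H2→d1:-→d2:-→d3:-→d4:-→d5:-→d6:-→d7:H2→d8:H3→d9:-→d10:-→d11:-→d12:-→d13:-→d14:-→d15:-→d16:-→d17:-→d18:-→d19:-→d20:H0→d21:-  best=H0
  add 175.200.0.0/13 -> H3 at depth 13
  ? 214.31.85.1  path d0:H2→d1:-  best=H2
  ? 175.200.0.1  path d0:H2→d1:-→d2:-→d3:-→d4:-→d5:-→d6:-→d7:-→d8:-→d9:-→d10:-→d11:-→d12:-→d13:H3→d14:-  best=H3
  ? 175.202.143.20  path d0:H2→d1:-→d2:-→d3:-→d4:-→d5:-→d6:-→d7:-→d8:-→d9:-→d10:-→d11:-→d12:-→d13:H3→d14:-→d15:-→d16:-→d17:-→d18:-→d19:-→d20:-→d21:-→d22:-→d23:H3→d24:-→d25:-→d26:-→d27:-→d28:H2→d29:-→d30:-→d31:-→d32:H0  best=H0
  ? 175.202.143.18  path d0:H2→d1:-→d2:-→d3:-→d4:-→d5:-→d6:-→d7:-→d8:-→d9:-→d10:-→d11:-→d12:-→d13:H3→d14:-→d15:-→d16:-→d17:-→d18:-→d19:-→d20:-→d21:-→d22:-→d23:H3→d24:-→d25:-→d26:-→d27:-→d28:H2→d29:-  best=H2
  ? 228.238.224.204  path d0:H2→d1:-  best=H2

== LOOKUPS ==
["H2","H3","H0","H2","H3","H0","H2","H2"]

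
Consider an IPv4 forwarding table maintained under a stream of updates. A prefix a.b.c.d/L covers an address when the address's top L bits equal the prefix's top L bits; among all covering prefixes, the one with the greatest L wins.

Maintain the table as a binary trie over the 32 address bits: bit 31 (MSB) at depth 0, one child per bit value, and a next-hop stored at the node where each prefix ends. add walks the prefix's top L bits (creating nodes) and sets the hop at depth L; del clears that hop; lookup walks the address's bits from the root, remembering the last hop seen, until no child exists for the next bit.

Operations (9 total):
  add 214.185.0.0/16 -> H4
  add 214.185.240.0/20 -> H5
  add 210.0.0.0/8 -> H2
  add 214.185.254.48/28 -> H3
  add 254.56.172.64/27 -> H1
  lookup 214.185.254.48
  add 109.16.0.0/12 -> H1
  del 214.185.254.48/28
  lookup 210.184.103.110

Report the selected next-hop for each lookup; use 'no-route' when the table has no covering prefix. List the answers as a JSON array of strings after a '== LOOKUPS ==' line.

Apply in order:
  + 214.185.0.0/16 (H4) depth=16
  + 214.185.240.0/20 (H5) depth=20
  + 210.0.0.0/8 (H2) depth=8
  + 214.185.254.48/28 (H3) depth=28
  + 254.56.172.64/27 (H1) depth=27
  lookup 214.185.254.48: bits 1101011010111001111111100011 walk d0:-→d1:-→d2:-→d3:-→d4:-→d5:-→d6:-→d7:-→d8:-→d9:-→d10:-→d11:-→d12:-→d13:-→d14:-→d15:-→d16:H4→d17:-→d18:-→d19:-→d20:H5→d21:-→d22:-→d23:-→d24:-→d25:-→d26:-→d27:-→d28:H3 -> H3
  + 109.16.0.0/12 (H1) depth=12
  - 214.185.254.48/28 clear@28
  lookup 210.184.103.110: bits 11010010 walk d0:-→d1:-→d2:-→d3:-→d4:-→d5:-→d6:-→d7:-→d8:H2 -> H2

== LOOKUPS ==
["H3","H2"]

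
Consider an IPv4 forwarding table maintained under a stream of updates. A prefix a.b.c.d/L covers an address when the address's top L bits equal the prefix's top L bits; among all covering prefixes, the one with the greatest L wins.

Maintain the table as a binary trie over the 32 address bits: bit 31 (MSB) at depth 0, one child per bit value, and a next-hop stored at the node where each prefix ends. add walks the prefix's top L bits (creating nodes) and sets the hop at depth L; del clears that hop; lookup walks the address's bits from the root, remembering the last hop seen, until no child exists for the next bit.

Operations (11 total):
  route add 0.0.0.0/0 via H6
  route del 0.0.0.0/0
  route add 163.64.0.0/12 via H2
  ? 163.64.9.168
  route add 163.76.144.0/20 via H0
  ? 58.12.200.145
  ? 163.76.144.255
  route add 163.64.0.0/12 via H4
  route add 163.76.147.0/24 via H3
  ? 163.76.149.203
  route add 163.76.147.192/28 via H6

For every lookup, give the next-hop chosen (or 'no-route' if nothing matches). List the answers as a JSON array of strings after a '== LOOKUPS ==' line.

Process each operation:
  + 0.0.0.0/0 (H6) depth=0
  - 0.0.0.0/0 clear@0
  + 163.64.0.0/12 (H2) depth=12
  ? 163.64.9.168  path d0:-→d1:-→d2:-→d3:-→d4:-→d5:-→d6:-→d7:-→d8:-→d9:-→d10:-→d11:-→d12:H2  best=H2
  + 163.76.144.0/20 (H0) depth=20
  ? 58.12.200.145  path d0:-  best=no-route
  ? 163.76.144.255  path d0:-→d1:-→d2:-→d3:-→d4:-→d5:-→d6:-→d7:-→d8:-→d9:-→d10:-→d11:-→d12:H2→d13:-→d14:-→d15:-→d16:-→d17:-→d18:-→d19:-→d20:H0  best=H0
  + 163.64.0.0/12 (H4) depth=12
  + 163.76.147.0/24 (H3) depth=24
  ? 163.76.149.203  path d0:-→d1:-→d2:-→d3:-→d4:-→d5:-→d6:-→d7:-→d8:-→d9:-→d10:-→d11:-→d12:H4→d13:-→d14:-→d15:-→d16:-→d17:-→d18:-→d19:-→d20:H0→d21:-  best=H0
  + 163.76.147.192/28 (H6) depth=28

== LOOKUPS ==
["H2","no-route","H0","H0"]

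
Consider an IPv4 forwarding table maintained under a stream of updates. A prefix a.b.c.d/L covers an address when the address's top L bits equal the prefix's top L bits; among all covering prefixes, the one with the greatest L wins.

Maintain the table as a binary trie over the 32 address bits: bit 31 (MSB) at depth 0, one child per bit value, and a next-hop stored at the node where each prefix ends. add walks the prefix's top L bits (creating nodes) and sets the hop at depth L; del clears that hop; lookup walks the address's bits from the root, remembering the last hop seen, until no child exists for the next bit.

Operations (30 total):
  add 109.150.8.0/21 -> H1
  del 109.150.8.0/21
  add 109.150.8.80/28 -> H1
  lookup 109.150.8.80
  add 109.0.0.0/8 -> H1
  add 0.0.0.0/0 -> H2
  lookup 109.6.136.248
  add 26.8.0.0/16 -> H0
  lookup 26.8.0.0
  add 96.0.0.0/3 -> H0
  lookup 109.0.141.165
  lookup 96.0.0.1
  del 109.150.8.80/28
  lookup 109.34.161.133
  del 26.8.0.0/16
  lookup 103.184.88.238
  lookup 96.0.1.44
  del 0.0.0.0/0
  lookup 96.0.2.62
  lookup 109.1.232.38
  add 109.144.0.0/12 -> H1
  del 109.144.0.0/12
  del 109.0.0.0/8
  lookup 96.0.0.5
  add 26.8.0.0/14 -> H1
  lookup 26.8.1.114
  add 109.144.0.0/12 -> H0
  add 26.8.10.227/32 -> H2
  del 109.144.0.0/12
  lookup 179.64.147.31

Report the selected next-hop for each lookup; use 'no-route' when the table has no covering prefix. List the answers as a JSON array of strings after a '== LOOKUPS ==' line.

Process each operation:
  + 109.150.8.0/21 (H1) depth=21
  del 109.150.8.0/21 (clear depth 21)
  + 109.150.8.80/28 (H1) depth=28
  Q 109.150.8.80: descend 0110110110010110000010000101 ; hops seen [H1] ; pick H1
  + 109.0.0.0/8 (H1) depth=8
  + 0.0.0.0/0 (H2) depth=0
  Q 109.6.136.248: descend 01101101 ; hops seen [H2,H1] ; pick H1
  + 26.8.0.0/16 (H0) depth=16
  Q 26.8.0.0: descend 0001101000001000 ; hops seen [H2,H0] ; pick H0
  + 96.0.0.0/3 (H0) depth=3
  Q 109.0.141.165: descend 01101101 ; hops seen [H2,H0,H1] ; pick H1
  Q 96.0.0.1: descend 0110 ; hops seen [H2,H0] ; pick H0
  del 109.150.8.80/28 (clear depth 28)
  Q 109.34.161.133: descend 01101101 ; hops seen [H2,H0,H1] ; pick H1
  del 26.8.0.0/16 (clear depth 16)
  Q 103.184.88.238: descend 0110 ; hops seen [H2,H0] ; pick H0
  Q 96.0.1.44: descend 0110 ; hops seen [H2,H0] ; pick H0
  del 0.0.0.0/0 (clear depth 0)
  Q 96.0.2.62: descend 0110 ; hops seen [H0] ; pick H0
  Q 109.1.232.38: descend 01101101 ; hops seen [H0,H1] ; pick H1
  + 109.144.0.0/12 (H1) depth=12
  del 109.144.0.0/12 (clear depth 12)
  del 109.0.0.0/8 (clear depth 8)
  Q 96.0.0.5: descend 0110 ; hops seen [H0] ; pick H0
  + 26.8.0.0/14 (H1) depth=14
  Q 26.8.1.114: descend 0001101000001000 ; hops seen [H1] ; pick H1
  + 109.144.0.0/12 (H0) depth=12
  + 26.8.10.227/32 (H2) depth=32
  del 109.144.0.0/12 (clear depth 12)
  Q 179.64.147.31: descend ε ; hops seen [∅] ; pick no-route

== LOOKUPS ==
["H1","H1","H0","H1","H0","H1","H0","H0","H0","H1","H0","H1","no-route"]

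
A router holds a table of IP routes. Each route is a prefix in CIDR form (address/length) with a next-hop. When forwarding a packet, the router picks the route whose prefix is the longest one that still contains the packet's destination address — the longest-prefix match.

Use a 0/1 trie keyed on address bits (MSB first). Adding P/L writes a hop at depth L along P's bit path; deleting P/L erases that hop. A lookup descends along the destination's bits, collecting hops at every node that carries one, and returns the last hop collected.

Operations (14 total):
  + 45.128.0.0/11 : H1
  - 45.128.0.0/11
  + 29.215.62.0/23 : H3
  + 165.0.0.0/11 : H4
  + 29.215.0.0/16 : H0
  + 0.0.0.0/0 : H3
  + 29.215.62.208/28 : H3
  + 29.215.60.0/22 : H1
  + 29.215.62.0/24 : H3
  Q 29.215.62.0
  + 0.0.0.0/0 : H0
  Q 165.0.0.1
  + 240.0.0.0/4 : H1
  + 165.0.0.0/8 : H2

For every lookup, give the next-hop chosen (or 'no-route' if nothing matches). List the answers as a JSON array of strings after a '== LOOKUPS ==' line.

Apply in order:
  + 45.128.0.0/11 (H1) depth=11
  del 45.128.0.0/11 (clear depth 11)
  + 29.215.62.0/23 (H3) depth=23
  + 165.0.0.0/11 (H4) depth=11
  + 29.215.0.0/16 (H0) depth=16
  + 0.0.0.0/0 (H3) depth=0
  + 29.215.62.208/28 (H3) depth=28
  + 29.215.60.0/22 (H1) depth=22
  + 29.215.62.0/24 (H3) depth=24
  lookup 29.215.62.0: bits 000111011101011100111110 walk d0:H3→d1:-→d2:-→d3:-→d4:-→d5:-→d6:-→d7:-→d8:-→d9:-→d10:-→d11:-→d12:-→d13:-→d14:-→d15:-→d16:H0→d17:-→d18:-→d19:-→d20:-→d21:-→d22:H1→d23:H3→d24:H3 -> H3
  + 0.0.0.0/0 (H0) depth=0
  lookup 165.0.0.1: bits 10100101000 walk d0:H0→d1:-→d2:-→d3:-→d4:-→d5:-→d6:-→d7:-→d8:-→d9:-→d10:-→d11:H4 -> H4
  + 240.0.0.0/4 (H1) depth=4
  + 165.0.0.0/8 (H2) depth=8

== LOOKUPS ==
["H3","H4"]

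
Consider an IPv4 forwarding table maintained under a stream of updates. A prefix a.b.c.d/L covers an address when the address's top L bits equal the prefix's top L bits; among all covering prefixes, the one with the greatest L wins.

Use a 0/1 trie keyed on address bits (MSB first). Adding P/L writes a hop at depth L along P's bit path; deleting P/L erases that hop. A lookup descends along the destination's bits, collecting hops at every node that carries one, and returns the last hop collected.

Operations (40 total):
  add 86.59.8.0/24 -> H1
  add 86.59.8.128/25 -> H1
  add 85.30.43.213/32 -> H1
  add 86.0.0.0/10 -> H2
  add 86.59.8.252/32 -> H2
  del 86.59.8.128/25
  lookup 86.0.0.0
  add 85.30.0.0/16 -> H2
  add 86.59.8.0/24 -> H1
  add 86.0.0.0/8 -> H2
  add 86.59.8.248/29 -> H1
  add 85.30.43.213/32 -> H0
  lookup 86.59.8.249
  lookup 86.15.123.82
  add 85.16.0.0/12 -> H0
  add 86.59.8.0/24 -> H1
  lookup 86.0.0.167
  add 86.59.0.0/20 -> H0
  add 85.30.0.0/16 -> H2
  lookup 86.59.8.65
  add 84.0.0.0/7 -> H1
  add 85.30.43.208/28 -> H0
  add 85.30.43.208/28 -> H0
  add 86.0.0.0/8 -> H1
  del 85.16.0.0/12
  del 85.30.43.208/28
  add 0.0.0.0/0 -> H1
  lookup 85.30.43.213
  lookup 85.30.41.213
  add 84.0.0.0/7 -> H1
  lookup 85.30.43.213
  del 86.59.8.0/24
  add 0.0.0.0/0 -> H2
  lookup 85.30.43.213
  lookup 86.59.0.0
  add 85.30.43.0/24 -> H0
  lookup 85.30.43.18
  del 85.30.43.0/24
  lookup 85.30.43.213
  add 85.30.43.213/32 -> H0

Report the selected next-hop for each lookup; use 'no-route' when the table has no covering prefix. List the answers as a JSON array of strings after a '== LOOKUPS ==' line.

Process each operation:
  add 86.59.8.0/24 -> H1 at depth 24
  add 86.59.8.128/25 -> H1 at depth 25
  add 85.30.43.213/32 -> H1 at depth 32
  add 86.0.0.0/10 -> H2 at depth 10
  add 86.59.8.252/32 -> H2 at depth 32
  - 86.59.8.128/25 clear@25
  ? 86.0.0.0  path d0:-→d1:-→d2:-→d3:-→d4:-→d5:-→d6:-→d7:-→d8:-→d9:-→d10:H2  best=H2
  add 85.30.0.0/16 -> H2 at depth 16
  add 86.59.8.0/24 -> H1 at depth 24
  add 86.0.0.0/8 -> H2 at depth 8
  add 86.59.8.248/29 -> H1 at depth 29
  add 85.30.43.213/32 -> H0 at depth 32
  ? 86.59.8.249  path d0:-→d1:-→d2:-→d3:-→d4:-→d5:-→d6:-→d7:-→d8:H2→d9:-→d10:H2→d11:-→d12:-→d13:-→d14:-→d15:-→d16:-→d17:-→d18:-→d19:-→d20:-→d21:-→d22:-→d23:-→d24:H1→d25:-→d26:-→d27:-→d28:-→d29:H1  best=H1
  ? 86.15.123.82  path d0:-→d1:-→d2:-→d3:-→d4:-→d5:-→d6:-→d7:-→d8:H2→d9:-→d10:H2  best=H2
  add 85.16.0.0/12 -> H0 at depth 12
  add 86.59.8.0/24 -> H1 at depth 24
  ? 86.0.0.167  path d0:-→d1:-→d2:-→d3:-→d4:-→d5:-→d6:-→d7:-→d8:H2→d9:-→d10:H2  best=H2
  add 86.59.0.0/20 -> H0 at depth 20
  add 85.30.0.0/16 -> H2 at depth 16
  ? 86.59.8.65  path d0:-→d1:-→d2:-→d3:-→d4:-→d5:-→d6:-→d7:-→d8:H2→d9:-→d10:H2→d11:-→d12:-→d13:-→d14:-→d15:-→d16:-→d17:-→d18:-→d19:-→d20:H0→d21:-→d22:-→d23:-→d24:H1  best=H1
  add 84.0.0.0/7 -> H1 at depth 7
  add 85.30.43.208/28 -> H0 at depth 28
  add 85.30.43.208/28 -> H0 at depth 28
  add 86.0.0.0/8 -> H1 at depth 8
  - 85.16.0.0/12 clear@12
  - 85.30.43.208/28 clear@28
  add 0.0.0.0/0 -> H1 at depth 0
  ? 85.30.43.213  path d0:H1→d1:-→d2:-→d3:-→d4:-→d5:-→d6:-→d7:H1→d8:-→d9:-→d10:-→d11:-→d12:-→d13:-→d14:-→d15:-→d16:H2→d17:-→d18:-→d19:-→d20:-→d21:-→d22:-→d23:-→d24:-→d25:-→d26:-→d27:-→d28:-→d29:-→d30:-→d31:-→d32:H0  best=H0
  ? 85.30.41.213  path d0:H1→d1:-→d2:-→d3:-→d4:-→d5:-→d6:-→d7:H1→d8:-→d9:-→d10:-→d11:-→d12:-→d13:-→d14:-→d15:-→d16:H2→d17:-→d18:-→d19:-→d20:-→d21:-→d22:-  best=H2
  add 84.0.0.0/7 -> H1 at depth 7
  ? 85.30.43.213  path d0:H1→d1:-→d2:-→d3:-→d4:-→d5:-→d6:-→d7:H1→d8:-→d9:-→d10:-→d11:-→d12:-→d13:-→d14:-→d15:-→d16:H2→d17:-→d18:-→d19:-→d20:-→d21:-→d22:-→d23:-→d24:-→d25:-→d26:-→d27:-→d28:-→d29:-→d30:-→d31:-→d32:H0  best=H0
  - 86.59.8.0/24 clear@24
  add 0.0.0.0/0 -> H2 at depth 0
  ? 85.30.43.213  path d0:H2→d1:-→d2:-→d3:-→d4:-→d5:-→d6:-→d7:H1→d8:-→d9:-→d10:-→d11:-→d12:-→d13:-→d14:-→d15:-→d16:H2→d17:-→d18:-→d19:-→d20:-→d21:-→d22:-→d23:-→d24:-→d25:-→d26:-→d27:-→d28:-→d29:-→d30:-→d31:-→d32:H0  best=H0
  ? 86.59.0.0  path d0:H2→d1:-→d2:-→d3:-→d4:-→d5:-→d6:-→d7:-→d8:H1→d9:-→d10:H2→d11:-→d12:-→d13:-→d14:-→d15:-→d16:-→d17:-→d18:-→d19:-→d20:H0  best=H0
  add 85.30.43.0/24 -> H0 at depth 24
  ? 85.30.43.18  path d0:H2→d1:-→d2:-→d3:-→d4:-→d5:-→d6:-→d7:H1→d8:-→d9:-→d10:-→d11:-→d12:-→d13:-→d14:-→d15:-→d16:H2→d17:-→d18:-→d19:-→d20:-→d21:-→d22:-→d23:-→d24:H0  best=H0
  - 85.30.43.0/24 clear@24
  ? 85.30.43.213  path d0:H2→d1:-→d2:-→d3:-→d4:-→d5:-→d6:-→d7:H1→d8:-→d9:-→d10:-→d11:-→d12:-→d13:-→d14:-→d15:-→d16:H2→d17:-→d18:-→d19:-→d20:-→d21:-→d22:-→d23:-→d24:-→d25:-→d26:-→d27:-→d28:-→d29:-→d30:-→d31:-→d32:H0  best=H0
  add 85.30.43.213/32 -> H0 at depth 32

== LOOKUPS ==
["H2","H1","H2","H2","H1","H0","H2","H0","H0","H0","H0","H0"]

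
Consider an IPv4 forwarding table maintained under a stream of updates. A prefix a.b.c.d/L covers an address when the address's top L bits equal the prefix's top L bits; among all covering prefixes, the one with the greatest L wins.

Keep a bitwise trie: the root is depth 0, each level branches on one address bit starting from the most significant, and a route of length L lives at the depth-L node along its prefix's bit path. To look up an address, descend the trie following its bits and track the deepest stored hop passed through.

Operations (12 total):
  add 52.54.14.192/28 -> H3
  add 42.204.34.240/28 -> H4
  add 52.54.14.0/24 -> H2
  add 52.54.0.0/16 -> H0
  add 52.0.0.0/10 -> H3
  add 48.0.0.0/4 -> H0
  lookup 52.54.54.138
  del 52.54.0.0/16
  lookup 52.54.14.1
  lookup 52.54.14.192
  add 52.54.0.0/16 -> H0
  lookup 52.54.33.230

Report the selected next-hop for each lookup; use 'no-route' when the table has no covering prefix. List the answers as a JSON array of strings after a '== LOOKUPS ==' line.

Process each operation:
  add 52.54.14.192/28 -> H3 at depth 28
  add 42.204.34.240/28 -> H4 at depth 28
  add 52.54.14.0/24 -> H2 at depth 24
  add 52.54.0.0/16 -> H0 at depth 16
  add 52.0.0.0/10 -> H3 at depth 10
  add 48.0.0.0/4 -> H0 at depth 4
  ? 52.54.54.138  path d0:-→d1:-→d2:-→d3:-→d4:H0→d5:-→d6:-→d7:-→d8:-→d9:-→d10:H3→d11:-→d12:-→d13:-→d14:-→d15:-→d16:H0→d17:-→d18:-  best=H0
  - 52.54.0.0/16 clear@16
  ? 52.54.14.1  path d0:-→d1:-→d2:-→d3:-→d4:H0→d5:-→d6:-→d7:-→d8:-→d9:-→d10:H3→d11:-→d12:-→d13:-→d14:-→d15:-→d16:-→d17:-→d18:-→d19:-→d20:-→d21:-→d22:-→d23:-→d24:H2  best=H2
  ? 52.54.14.192  path d0:-→d1:-→d2:-→d3:-→d4:H0→d5:-→d6:-→d7:-→d8:-→d9:-→d10:H3→d11:-→d12:-→d13:-→d14:-→d15:-→d16:-→d17:-→d18:-→d19:-→d20:-→d21:-→d22:-→d23:-→d24:H2→d25:-→d26:-→d27:-→d28:H3  best=H3
  add 52.54.0.0/16 -> H0 at depth 16
  ? 52.54.33.230  path d0:-→d1:-→d2:-→d3:-→d4:H0→d5:-→d6:-→d7:-→d8:-→d9:-→d10:H3→d11:-→d12:-→d13:-→d14:-→d15:-→d16:H0→d17:-→d18:-  best=H0

== LOOKUPS ==
["H0","H2","H3","H0"]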